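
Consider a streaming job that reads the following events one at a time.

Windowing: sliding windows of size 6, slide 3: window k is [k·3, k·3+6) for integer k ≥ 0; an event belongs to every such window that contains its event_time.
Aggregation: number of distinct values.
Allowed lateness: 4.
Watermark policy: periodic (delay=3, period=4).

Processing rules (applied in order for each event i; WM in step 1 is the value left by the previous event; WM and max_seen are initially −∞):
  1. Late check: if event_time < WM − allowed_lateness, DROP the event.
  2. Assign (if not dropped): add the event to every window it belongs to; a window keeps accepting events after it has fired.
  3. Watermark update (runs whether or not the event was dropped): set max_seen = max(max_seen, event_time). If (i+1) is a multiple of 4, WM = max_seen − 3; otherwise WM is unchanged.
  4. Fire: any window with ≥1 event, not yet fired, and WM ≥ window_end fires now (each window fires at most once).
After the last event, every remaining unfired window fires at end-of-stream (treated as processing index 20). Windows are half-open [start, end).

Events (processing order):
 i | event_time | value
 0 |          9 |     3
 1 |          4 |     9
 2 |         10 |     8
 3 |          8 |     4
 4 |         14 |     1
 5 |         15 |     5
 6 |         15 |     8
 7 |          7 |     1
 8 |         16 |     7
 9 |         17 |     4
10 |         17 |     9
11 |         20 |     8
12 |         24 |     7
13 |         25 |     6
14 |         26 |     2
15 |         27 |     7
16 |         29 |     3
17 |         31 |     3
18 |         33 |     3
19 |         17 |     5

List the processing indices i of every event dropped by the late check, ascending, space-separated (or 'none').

i=0 t=9 v=3: → [9,15),[6,12); WM=−∞
i=1 t=4 v=9: → [3,9),[0,6); WM=−∞
i=2 t=10 v=8: → [9,15),[6,12); WM=−∞
i=3 t=8 v=4: → [6,12),[3,9); WM=7; [0,6) fires=1
i=4 t=14 v=1: → [12,18),[9,15); WM=7
i=5 t=15 v=5: → [15,21),[12,18); WM=7
i=6 t=15 v=8: → [15,21),[12,18); WM=7
i=7 t=7 v=1: → [6,12),[3,9); WM=12; [3,9) fires=3 [6,12) fires=4
i=8 t=16 v=7: → [15,21),[12,18); WM=12
i=9 t=17 v=4: → [15,21),[12,18); WM=12
i=10 t=17 v=9: → [15,21),[12,18); WM=12
i=11 t=20 v=8: → [18,24),[15,21); WM=17; [9,15) fires=3
i=12 t=24 v=7: → [24,30),[21,27); WM=17
i=13 t=25 v=6: → [24,30),[21,27); WM=17
i=14 t=26 v=2: → [24,30),[21,27); WM=17
i=15 t=27 v=7: → [27,33),[24,30); WM=24; [12,18) fires=6 [15,21) fires=5 [18,24) fires=1
i=16 t=29 v=3: → [27,33),[24,30); WM=24
i=17 t=31 v=3: → [30,36),[27,33); WM=24
i=18 t=33 v=3: → [33,39),[30,36); WM=24
i=19 t=17 v=5: DROP (t<24-4); WM=30; [21,27) fires=3 [24,30) fires=4

19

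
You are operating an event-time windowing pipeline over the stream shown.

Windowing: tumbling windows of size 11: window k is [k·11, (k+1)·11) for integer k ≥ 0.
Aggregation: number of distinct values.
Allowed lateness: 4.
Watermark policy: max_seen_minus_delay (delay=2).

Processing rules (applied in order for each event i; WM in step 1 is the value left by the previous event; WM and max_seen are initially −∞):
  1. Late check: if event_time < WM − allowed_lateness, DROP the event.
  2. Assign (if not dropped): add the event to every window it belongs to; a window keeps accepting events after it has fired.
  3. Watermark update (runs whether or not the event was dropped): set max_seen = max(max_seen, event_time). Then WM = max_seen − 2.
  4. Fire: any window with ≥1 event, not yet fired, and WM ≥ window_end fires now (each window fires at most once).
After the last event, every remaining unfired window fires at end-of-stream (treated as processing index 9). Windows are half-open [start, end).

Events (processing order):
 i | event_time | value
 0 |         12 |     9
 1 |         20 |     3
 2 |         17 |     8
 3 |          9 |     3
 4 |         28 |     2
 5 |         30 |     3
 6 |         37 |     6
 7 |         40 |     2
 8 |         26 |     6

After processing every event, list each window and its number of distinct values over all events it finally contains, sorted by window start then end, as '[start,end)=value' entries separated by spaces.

[11,22)=3 [22,33)=2 [33,44)=2

i=0 t=12 v=9: → [11,22); WM=10
i=1 t=20 v=3: → [11,22); WM=18
i=2 t=17 v=8: → [11,22); WM=18
i=3 t=9 v=3: DROP (t<18-4); WM=18
i=4 t=28 v=2: → [22,33); WM=26; [11,22) fires=3
i=5 t=30 v=3: → [22,33); WM=28
i=6 t=37 v=6: → [33,44); WM=35; [22,33) fires=2
i=7 t=40 v=2: → [33,44); WM=38
i=8 t=26 v=6: DROP (t<38-4); WM=38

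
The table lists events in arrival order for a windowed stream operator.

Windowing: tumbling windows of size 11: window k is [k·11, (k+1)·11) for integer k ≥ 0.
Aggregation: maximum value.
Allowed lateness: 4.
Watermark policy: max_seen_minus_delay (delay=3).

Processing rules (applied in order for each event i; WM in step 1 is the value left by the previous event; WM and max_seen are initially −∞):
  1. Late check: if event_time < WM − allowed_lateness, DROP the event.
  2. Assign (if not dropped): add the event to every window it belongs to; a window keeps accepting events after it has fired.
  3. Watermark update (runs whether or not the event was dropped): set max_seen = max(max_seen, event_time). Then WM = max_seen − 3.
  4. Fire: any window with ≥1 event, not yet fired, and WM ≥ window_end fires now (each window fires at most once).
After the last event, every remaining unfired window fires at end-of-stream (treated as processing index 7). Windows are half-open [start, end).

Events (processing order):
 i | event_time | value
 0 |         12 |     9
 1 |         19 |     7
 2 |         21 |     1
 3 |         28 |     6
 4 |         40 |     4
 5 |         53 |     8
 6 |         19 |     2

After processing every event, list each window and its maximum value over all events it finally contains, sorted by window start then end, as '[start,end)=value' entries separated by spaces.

[11,22)=9 [22,33)=6 [33,44)=4 [44,55)=8

i=0 t=12 v=9: → [11,22); WM=9
i=1 t=19 v=7: → [11,22); WM=16
i=2 t=21 v=1: → [11,22); WM=18
i=3 t=28 v=6: → [22,33); WM=25; [11,22) fires=9
i=4 t=40 v=4: → [33,44); WM=37; [22,33) fires=6
i=5 t=53 v=8: → [44,55); WM=50; [33,44) fires=4
i=6 t=19 v=2: DROP (t<50-4); WM=50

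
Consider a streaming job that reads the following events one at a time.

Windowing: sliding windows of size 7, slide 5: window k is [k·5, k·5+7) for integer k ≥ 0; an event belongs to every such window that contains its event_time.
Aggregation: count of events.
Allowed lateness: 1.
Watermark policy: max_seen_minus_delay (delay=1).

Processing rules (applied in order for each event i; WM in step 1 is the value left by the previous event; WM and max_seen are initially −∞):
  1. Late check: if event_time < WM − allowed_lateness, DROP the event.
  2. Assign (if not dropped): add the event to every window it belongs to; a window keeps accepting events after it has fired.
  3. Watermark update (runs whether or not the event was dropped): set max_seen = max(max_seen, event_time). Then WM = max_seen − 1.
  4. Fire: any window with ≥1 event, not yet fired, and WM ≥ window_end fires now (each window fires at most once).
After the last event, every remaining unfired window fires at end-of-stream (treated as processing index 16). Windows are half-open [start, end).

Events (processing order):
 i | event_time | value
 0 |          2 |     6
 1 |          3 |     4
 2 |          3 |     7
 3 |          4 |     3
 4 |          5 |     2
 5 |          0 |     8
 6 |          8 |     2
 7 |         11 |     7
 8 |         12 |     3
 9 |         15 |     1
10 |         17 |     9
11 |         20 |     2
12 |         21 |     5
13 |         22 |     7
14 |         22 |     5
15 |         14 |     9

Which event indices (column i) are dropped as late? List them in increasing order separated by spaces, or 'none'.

5 15

i=0 t=2 v=6: → [0,7); WM=1
i=1 t=3 v=4: → [0,7); WM=2
i=2 t=3 v=7: → [0,7); WM=2
i=3 t=4 v=3: → [0,7); WM=3
i=4 t=5 v=2: → [5,12),[0,7); WM=4
i=5 t=0 v=8: DROP (t<4-1); WM=4
i=6 t=8 v=2: → [5,12); WM=7; [0,7) fires=5
i=7 t=11 v=7: → [10,17),[5,12); WM=10
i=8 t=12 v=3: → [10,17); WM=11
i=9 t=15 v=1: → [15,22),[10,17); WM=14; [5,12) fires=3
i=10 t=17 v=9: → [15,22); WM=16
i=11 t=20 v=2: → [20,27),[15,22); WM=19; [10,17) fires=3
i=12 t=21 v=5: → [20,27),[15,22); WM=20
i=13 t=22 v=7: → [20,27); WM=21
i=14 t=22 v=5: → [20,27); WM=21
i=15 t=14 v=9: DROP (t<21-1); WM=21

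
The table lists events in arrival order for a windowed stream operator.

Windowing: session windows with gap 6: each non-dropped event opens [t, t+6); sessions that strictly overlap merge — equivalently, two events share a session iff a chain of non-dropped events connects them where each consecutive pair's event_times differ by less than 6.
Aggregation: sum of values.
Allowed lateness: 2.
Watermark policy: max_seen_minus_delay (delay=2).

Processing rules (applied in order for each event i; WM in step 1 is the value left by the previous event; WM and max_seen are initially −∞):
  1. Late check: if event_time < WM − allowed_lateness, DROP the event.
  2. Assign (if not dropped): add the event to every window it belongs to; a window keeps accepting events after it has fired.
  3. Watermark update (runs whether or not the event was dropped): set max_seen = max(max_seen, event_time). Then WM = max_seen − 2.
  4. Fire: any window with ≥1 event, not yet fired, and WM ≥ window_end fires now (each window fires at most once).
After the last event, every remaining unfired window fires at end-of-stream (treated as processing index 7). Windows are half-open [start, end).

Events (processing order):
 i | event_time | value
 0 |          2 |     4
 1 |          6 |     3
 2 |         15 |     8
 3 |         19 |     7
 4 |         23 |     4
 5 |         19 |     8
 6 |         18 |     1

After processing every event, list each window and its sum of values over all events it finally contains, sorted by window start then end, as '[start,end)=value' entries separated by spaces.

[2,12)=7 [15,29)=27

i=0 t=2 v=4: → [2,8); WM=0
i=1 t=6 v=3: → [2,12); WM=4
i=2 t=15 v=8: → [15,21); WM=13
i=3 t=19 v=7: → [15,25); WM=17
i=4 t=23 v=4: → [15,29); WM=21
i=5 t=19 v=8: → [15,29); WM=21
i=6 t=18 v=1: DROP (t<21-2); WM=21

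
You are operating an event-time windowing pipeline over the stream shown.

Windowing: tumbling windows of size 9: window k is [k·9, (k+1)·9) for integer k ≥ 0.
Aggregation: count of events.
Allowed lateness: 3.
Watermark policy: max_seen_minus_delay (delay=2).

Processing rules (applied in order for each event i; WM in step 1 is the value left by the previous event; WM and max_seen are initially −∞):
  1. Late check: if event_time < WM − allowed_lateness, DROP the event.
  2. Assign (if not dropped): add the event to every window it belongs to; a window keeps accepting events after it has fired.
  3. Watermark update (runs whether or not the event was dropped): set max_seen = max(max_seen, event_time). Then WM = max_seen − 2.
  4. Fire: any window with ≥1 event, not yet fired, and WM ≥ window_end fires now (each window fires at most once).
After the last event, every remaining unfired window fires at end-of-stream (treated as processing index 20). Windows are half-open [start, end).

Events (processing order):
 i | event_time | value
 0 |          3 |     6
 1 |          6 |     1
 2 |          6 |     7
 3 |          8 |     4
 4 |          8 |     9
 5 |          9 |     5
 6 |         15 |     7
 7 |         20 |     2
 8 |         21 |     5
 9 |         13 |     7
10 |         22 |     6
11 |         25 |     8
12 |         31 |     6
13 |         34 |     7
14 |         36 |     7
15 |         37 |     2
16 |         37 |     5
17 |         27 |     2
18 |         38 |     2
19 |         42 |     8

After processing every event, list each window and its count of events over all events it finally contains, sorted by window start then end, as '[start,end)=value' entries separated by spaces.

[0,9)=5 [9,18)=2 [18,27)=4 [27,36)=2 [36,45)=5

i=0 t=3 v=6: → [0,9); WM=1
i=1 t=6 v=1: → [0,9); WM=4
i=2 t=6 v=7: → [0,9); WM=4
i=3 t=8 v=4: → [0,9); WM=6
i=4 t=8 v=9: → [0,9); WM=6
i=5 t=9 v=5: → [9,18); WM=7
i=6 t=15 v=7: → [9,18); WM=13; [0,9) fires=5
i=7 t=20 v=2: → [18,27); WM=18; [9,18) fires=2
i=8 t=21 v=5: → [18,27); WM=19
i=9 t=13 v=7: DROP (t<19-3); WM=19
i=10 t=22 v=6: → [18,27); WM=20
i=11 t=25 v=8: → [18,27); WM=23
i=12 t=31 v=6: → [27,36); WM=29; [18,27) fires=4
i=13 t=34 v=7: → [27,36); WM=32
i=14 t=36 v=7: → [36,45); WM=34
i=15 t=37 v=2: → [36,45); WM=35
i=16 t=37 v=5: → [36,45); WM=35
i=17 t=27 v=2: DROP (t<35-3); WM=35
i=18 t=38 v=2: → [36,45); WM=36; [27,36) fires=2
i=19 t=42 v=8: → [36,45); WM=40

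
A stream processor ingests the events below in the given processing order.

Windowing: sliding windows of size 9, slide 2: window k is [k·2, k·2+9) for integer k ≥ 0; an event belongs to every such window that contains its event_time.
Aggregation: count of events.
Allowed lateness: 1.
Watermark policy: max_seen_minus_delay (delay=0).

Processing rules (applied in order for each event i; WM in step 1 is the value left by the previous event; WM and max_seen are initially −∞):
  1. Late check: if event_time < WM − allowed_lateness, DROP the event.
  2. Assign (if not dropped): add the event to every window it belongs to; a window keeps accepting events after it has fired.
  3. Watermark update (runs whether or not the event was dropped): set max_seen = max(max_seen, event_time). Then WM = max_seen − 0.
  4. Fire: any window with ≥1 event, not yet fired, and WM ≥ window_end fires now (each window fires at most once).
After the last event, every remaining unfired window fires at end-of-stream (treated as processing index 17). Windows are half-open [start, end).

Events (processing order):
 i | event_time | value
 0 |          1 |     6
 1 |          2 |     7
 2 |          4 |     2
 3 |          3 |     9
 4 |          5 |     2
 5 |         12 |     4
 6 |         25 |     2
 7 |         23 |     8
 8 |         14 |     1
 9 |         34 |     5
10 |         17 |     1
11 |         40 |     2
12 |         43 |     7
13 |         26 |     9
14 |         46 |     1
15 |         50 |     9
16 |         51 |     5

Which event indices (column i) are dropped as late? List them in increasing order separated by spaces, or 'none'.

i=0 t=1 v=6: → [0,9); WM=1
i=1 t=2 v=7: → [2,11),[0,9); WM=2
i=2 t=4 v=2: → [4,13),[2,11),[0,9); WM=4
i=3 t=3 v=9: → [2,11),[0,9); WM=4
i=4 t=5 v=2: → [4,13),[2,11),[0,9); WM=5
i=5 t=12 v=4: → [12,21),[10,19),[8,17),[6,15),[4,13); WM=12; [0,9) fires=5 [2,11) fires=4
i=6 t=25 v=2: → [24,33),[22,31),[20,29),[18,27); WM=25; [4,13) fires=3 [6,15) fires=1 [8,17) fires=1 [10,19) fires=1 [12,21) fires=1
i=7 t=23 v=8: DROP (t<25-1); WM=25
i=8 t=14 v=1: DROP (t<25-1); WM=25
i=9 t=34 v=5: → [34,43),[32,41),[30,39),[28,37),[26,35); WM=34; [18,27) fires=1 [20,29) fires=1 [22,31) fires=1 [24,33) fires=1
i=10 t=17 v=1: DROP (t<34-1); WM=34
i=11 t=40 v=2: → [40,49),[38,47),[36,45),[34,43),[32,41); WM=40; [26,35) fires=1 [28,37) fires=1 [30,39) fires=1
i=12 t=43 v=7: → [42,51),[40,49),[38,47),[36,45); WM=43; [32,41) fires=2 [34,43) fires=2
i=13 t=26 v=9: DROP (t<43-1); WM=43
i=14 t=46 v=1: → [46,55),[44,53),[42,51),[40,49),[38,47); WM=46; [36,45) fires=2
i=15 t=50 v=9: → [50,59),[48,57),[46,55),[44,53),[42,51); WM=50; [38,47) fires=3 [40,49) fires=3
i=16 t=51 v=5: → [50,59),[48,57),[46,55),[44,53); WM=51; [42,51) fires=3

7 8 10 13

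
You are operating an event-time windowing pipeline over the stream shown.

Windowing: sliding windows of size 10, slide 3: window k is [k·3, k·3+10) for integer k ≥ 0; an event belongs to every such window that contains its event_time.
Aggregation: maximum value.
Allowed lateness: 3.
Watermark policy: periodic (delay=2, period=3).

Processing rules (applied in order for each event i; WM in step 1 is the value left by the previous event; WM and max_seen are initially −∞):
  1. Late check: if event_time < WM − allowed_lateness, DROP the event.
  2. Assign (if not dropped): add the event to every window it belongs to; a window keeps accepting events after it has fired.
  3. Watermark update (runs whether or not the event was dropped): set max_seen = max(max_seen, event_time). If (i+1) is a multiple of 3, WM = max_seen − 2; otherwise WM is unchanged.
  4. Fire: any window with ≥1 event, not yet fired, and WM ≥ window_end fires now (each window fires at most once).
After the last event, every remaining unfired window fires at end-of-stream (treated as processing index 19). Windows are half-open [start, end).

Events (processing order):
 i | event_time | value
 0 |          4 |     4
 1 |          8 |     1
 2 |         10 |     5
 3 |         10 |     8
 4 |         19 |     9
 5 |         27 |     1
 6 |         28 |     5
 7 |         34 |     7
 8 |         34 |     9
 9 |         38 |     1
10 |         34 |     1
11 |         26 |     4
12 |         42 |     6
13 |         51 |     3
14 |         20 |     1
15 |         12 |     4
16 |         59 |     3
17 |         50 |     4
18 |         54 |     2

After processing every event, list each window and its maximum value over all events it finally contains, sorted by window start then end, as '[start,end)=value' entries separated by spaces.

i=0 t=4 v=4: → [3,13),[0,10); WM=−∞
i=1 t=8 v=1: → [6,16),[3,13),[0,10); WM=−∞
i=2 t=10 v=5: → [9,19),[6,16),[3,13); WM=8
i=3 t=10 v=8: → [9,19),[6,16),[3,13); WM=8
i=4 t=19 v=9: → [18,28),[15,25),[12,22); WM=8
i=5 t=27 v=1: → [27,37),[24,34),[21,31),[18,28); WM=25; [0,10) fires=4 [3,13) fires=8 [6,16) fires=8 [9,19) fires=8 [12,22) fires=9 [15,25) fires=9
i=6 t=28 v=5: → [27,37),[24,34),[21,31); WM=25
i=7 t=34 v=7: → [33,43),[30,40),[27,37); WM=25
i=8 t=34 v=9: → [33,43),[30,40),[27,37); WM=32; [18,28) fires=9 [21,31) fires=5
i=9 t=38 v=1: → [36,46),[33,43),[30,40); WM=32
i=10 t=34 v=1: → [33,43),[30,40),[27,37); WM=32
i=11 t=26 v=4: DROP (t<32-3); WM=36; [24,34) fires=5
i=12 t=42 v=6: → [42,52),[39,49),[36,46),[33,43); WM=36
i=13 t=51 v=3: → [51,61),[48,58),[45,55),[42,52); WM=36
i=14 t=20 v=1: DROP (t<36-3); WM=49; [27,37) fires=9 [30,40) fires=9 [33,43) fires=9 [36,46) fires=6 [39,49) fires=6
i=15 t=12 v=4: DROP (t<49-3); WM=49
i=16 t=59 v=3: → [57,67),[54,64),[51,61); WM=49
i=17 t=50 v=4: → [48,58),[45,55),[42,52); WM=57; [42,52) fires=6 [45,55) fires=4
i=18 t=54 v=2: → [54,64),[51,61),[48,58),[45,55); WM=57

[0,10)=4 [3,13)=8 [6,16)=8 [9,19)=8 [12,22)=9 [15,25)=9 [18,28)=9 [21,31)=5 [24,34)=5 [27,37)=9 [30,40)=9 [33,43)=9 [36,46)=6 [39,49)=6 [42,52)=6 [45,55)=4 [48,58)=4 [51,61)=3 [54,64)=3 [57,67)=3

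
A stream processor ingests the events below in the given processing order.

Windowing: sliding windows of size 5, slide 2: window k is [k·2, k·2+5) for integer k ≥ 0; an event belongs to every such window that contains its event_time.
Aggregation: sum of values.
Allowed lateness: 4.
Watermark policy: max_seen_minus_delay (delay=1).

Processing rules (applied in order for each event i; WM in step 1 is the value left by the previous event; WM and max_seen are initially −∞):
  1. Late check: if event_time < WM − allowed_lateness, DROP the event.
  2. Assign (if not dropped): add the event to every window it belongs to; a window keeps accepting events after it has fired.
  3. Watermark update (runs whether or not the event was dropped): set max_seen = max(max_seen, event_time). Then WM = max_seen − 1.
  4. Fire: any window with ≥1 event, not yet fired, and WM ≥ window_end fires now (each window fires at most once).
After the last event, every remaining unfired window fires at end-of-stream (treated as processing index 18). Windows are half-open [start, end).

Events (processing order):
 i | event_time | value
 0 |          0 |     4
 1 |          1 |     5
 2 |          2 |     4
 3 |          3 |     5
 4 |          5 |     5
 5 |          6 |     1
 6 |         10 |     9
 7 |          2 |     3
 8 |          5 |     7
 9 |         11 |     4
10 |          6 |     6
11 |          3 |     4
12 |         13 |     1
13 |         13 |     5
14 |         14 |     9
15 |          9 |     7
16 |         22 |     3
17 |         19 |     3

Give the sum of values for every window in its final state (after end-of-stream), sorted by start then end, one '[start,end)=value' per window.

[0,5)=18 [2,7)=28 [4,9)=19 [6,11)=23 [8,13)=20 [10,15)=28 [12,17)=15 [14,19)=9 [16,21)=3 [18,23)=6 [20,25)=3 [22,27)=3

i=0 t=0 v=4: → [0,5); WM=-1
i=1 t=1 v=5: → [0,5); WM=0
i=2 t=2 v=4: → [2,7),[0,5); WM=1
i=3 t=3 v=5: → [2,7),[0,5); WM=2
i=4 t=5 v=5: → [4,9),[2,7); WM=4
i=5 t=6 v=1: → [6,11),[4,9),[2,7); WM=5; [0,5) fires=18
i=6 t=10 v=9: → [10,15),[8,13),[6,11); WM=9; [2,7) fires=15 [4,9) fires=6
i=7 t=2 v=3: DROP (t<9-4); WM=9
i=8 t=5 v=7: → [4,9),[2,7); WM=9
i=9 t=11 v=4: → [10,15),[8,13); WM=10
i=10 t=6 v=6: → [6,11),[4,9),[2,7); WM=10
i=11 t=3 v=4: DROP (t<10-4); WM=10
i=12 t=13 v=1: → [12,17),[10,15); WM=12; [6,11) fires=16
i=13 t=13 v=5: → [12,17),[10,15); WM=12
i=14 t=14 v=9: → [14,19),[12,17),[10,15); WM=13; [8,13) fires=13
i=15 t=9 v=7: → [8,13),[6,11); WM=13
i=16 t=22 v=3: → [22,27),[20,25),[18,23); WM=21; [10,15) fires=28 [12,17) fires=15 [14,19) fires=9
i=17 t=19 v=3: → [18,23),[16,21); WM=21; [16,21) fires=3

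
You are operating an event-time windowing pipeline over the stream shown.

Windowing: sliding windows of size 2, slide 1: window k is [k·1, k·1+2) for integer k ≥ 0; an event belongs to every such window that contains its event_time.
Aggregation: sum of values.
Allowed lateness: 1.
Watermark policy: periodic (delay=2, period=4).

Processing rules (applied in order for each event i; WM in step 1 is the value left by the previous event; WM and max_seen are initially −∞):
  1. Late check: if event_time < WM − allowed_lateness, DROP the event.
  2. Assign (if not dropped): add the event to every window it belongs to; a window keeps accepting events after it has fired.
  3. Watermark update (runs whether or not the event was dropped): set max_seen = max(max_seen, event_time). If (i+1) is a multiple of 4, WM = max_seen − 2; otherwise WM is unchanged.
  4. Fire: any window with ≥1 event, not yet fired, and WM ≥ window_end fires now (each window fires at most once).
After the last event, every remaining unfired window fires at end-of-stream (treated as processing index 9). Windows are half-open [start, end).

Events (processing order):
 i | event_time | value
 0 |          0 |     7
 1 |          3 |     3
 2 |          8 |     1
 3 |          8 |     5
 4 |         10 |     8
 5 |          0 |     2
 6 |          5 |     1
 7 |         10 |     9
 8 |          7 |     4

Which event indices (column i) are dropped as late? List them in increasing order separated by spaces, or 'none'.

i=0 t=0 v=7: → [0,2); WM=−∞
i=1 t=3 v=3: → [3,5),[2,4); WM=−∞
i=2 t=8 v=1: → [8,10),[7,9); WM=−∞
i=3 t=8 v=5: → [8,10),[7,9); WM=6; [0,2) fires=7 [2,4) fires=3 [3,5) fires=3
i=4 t=10 v=8: → [10,12),[9,11); WM=6
i=5 t=0 v=2: DROP (t<6-1); WM=6
i=6 t=5 v=1: → [5,7),[4,6); WM=6; [4,6) fires=1
i=7 t=10 v=9: → [10,12),[9,11); WM=8; [5,7) fires=1
i=8 t=7 v=4: → [7,9),[6,8); WM=8; [6,8) fires=4

5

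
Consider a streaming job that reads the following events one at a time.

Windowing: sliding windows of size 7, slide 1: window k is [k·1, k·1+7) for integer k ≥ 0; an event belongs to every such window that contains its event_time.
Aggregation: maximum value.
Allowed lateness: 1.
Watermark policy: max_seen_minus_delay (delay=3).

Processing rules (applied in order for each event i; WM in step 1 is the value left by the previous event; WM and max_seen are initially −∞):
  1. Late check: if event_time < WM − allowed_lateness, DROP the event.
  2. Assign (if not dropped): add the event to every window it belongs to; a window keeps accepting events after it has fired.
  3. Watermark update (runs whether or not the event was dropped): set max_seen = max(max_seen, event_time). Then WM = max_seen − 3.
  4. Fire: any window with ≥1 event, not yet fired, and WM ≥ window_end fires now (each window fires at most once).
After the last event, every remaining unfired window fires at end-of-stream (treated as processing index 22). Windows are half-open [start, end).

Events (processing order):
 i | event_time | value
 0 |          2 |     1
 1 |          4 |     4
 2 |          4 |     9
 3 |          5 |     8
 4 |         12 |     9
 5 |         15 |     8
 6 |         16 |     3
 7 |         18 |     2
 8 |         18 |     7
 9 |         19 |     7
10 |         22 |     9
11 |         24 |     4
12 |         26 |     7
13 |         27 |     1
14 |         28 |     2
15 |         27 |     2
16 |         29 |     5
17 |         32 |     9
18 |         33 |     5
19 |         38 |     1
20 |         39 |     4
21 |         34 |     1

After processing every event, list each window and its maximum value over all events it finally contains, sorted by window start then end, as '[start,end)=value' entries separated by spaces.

i=0 t=2 v=1: → [2,9),[1,8),[0,7); WM=-1
i=1 t=4 v=4: → [4,11),[3,10),[2,9),[1,8),[0,7); WM=1
i=2 t=4 v=9: → [4,11),[3,10),[2,9),[1,8),[0,7); WM=1
i=3 t=5 v=8: → [5,12),[4,11),[3,10),[2,9),[1,8),[0,7); WM=2
i=4 t=12 v=9: → [12,19),[11,18),[10,17),[9,16),[8,15),[7,14),[6,13); WM=9; [0,7) fires=9 [1,8) fires=9 [2,9) fires=9
i=5 t=15 v=8: → [15,22),[14,21),[13,20),[12,19),[11,18),[10,17),[9,16); WM=12; [3,10) fires=9 [4,11) fires=9 [5,12) fires=8
i=6 t=16 v=3: → [16,23),[15,22),[14,21),[13,20),[12,19),[11,18),[10,17); WM=13; [6,13) fires=9
i=7 t=18 v=2: → [18,25),[17,24),[16,23),[15,22),[14,21),[13,20),[12,19); WM=15; [7,14) fires=9 [8,15) fires=9
i=8 t=18 v=7: → [18,25),[17,24),[16,23),[15,22),[14,21),[13,20),[12,19); WM=15
i=9 t=19 v=7: → [19,26),[18,25),[17,24),[16,23),[15,22),[14,21),[13,20); WM=16; [9,16) fires=9
i=10 t=22 v=9: → [22,29),[21,28),[20,27),[19,26),[18,25),[17,24),[16,23); WM=19; [10,17) fires=9 [11,18) fires=9 [12,19) fires=9
i=11 t=24 v=4: → [24,31),[23,30),[22,29),[21,28),[20,27),[19,26),[18,25); WM=21; [13,20) fires=8 [14,21) fires=8
i=12 t=26 v=7: → [26,33),[25,32),[24,31),[23,30),[22,29),[21,28),[20,27); WM=23; [15,22) fires=8 [16,23) fires=9
i=13 t=27 v=1: → [27,34),[26,33),[25,32),[24,31),[23,30),[22,29),[21,28); WM=24; [17,24) fires=9
i=14 t=28 v=2: → [28,35),[27,34),[26,33),[25,32),[24,31),[23,30),[22,29); WM=25; [18,25) fires=9
i=15 t=27 v=2: → [27,34),[26,33),[25,32),[24,31),[23,30),[22,29),[21,28); WM=25
i=16 t=29 v=5: → [29,36),[28,35),[27,34),[26,33),[25,32),[24,31),[23,30); WM=26; [19,26) fires=9
i=17 t=32 v=9: → [32,39),[31,38),[30,37),[29,36),[28,35),[27,34),[26,33); WM=29; [20,27) fires=9 [21,28) fires=9 [22,29) fires=9
i=18 t=33 v=5: → [33,40),[32,39),[31,38),[30,37),[29,36),[28,35),[27,34); WM=30; [23,30) fires=7
i=19 t=38 v=1: → [38,45),[37,44),[36,43),[35,42),[34,41),[33,40),[32,39); WM=35; [24,31) fires=7 [25,32) fires=7 [26,33) fires=9 [27,34) fires=9 [28,35) fires=9
i=20 t=39 v=4: → [39,46),[38,45),[37,44),[36,43),[35,42),[34,41),[33,40); WM=36; [29,36) fires=9
i=21 t=34 v=1: DROP (t<36-1); WM=36

[0,7)=9 [1,8)=9 [2,9)=9 [3,10)=9 [4,11)=9 [5,12)=8 [6,13)=9 [7,14)=9 [8,15)=9 [9,16)=9 [10,17)=9 [11,18)=9 [12,19)=9 [13,20)=8 [14,21)=8 [15,22)=8 [16,23)=9 [17,24)=9 [18,25)=9 [19,26)=9 [20,27)=9 [21,28)=9 [22,29)=9 [23,30)=7 [24,31)=7 [25,32)=7 [26,33)=9 [27,34)=9 [28,35)=9 [29,36)=9 [30,37)=9 [31,38)=9 [32,39)=9 [33,40)=5 [34,41)=4 [35,42)=4 [36,43)=4 [37,44)=4 [38,45)=4 [39,46)=4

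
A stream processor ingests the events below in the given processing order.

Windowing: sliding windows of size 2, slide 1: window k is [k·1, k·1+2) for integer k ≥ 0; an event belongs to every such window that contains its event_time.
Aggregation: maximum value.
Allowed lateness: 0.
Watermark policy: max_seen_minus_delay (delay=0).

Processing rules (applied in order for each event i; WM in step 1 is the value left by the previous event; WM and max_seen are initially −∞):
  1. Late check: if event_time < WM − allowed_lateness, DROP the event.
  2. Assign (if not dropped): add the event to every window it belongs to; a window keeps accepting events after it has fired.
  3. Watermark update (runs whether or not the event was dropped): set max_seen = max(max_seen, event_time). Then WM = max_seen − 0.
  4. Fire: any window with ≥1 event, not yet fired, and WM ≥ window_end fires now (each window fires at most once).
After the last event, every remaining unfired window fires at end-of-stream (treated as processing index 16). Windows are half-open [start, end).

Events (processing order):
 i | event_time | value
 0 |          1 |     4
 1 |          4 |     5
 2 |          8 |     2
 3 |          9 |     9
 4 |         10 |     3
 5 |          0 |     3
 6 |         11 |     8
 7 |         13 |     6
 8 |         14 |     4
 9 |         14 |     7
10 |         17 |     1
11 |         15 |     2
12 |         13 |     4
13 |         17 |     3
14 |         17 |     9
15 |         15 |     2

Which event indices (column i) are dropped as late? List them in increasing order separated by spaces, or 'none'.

i=0 t=1 v=4: → [1,3),[0,2); WM=1
i=1 t=4 v=5: → [4,6),[3,5); WM=4; [0,2) fires=4 [1,3) fires=4
i=2 t=8 v=2: → [8,10),[7,9); WM=8; [3,5) fires=5 [4,6) fires=5
i=3 t=9 v=9: → [9,11),[8,10); WM=9; [7,9) fires=2
i=4 t=10 v=3: → [10,12),[9,11); WM=10; [8,10) fires=9
i=5 t=0 v=3: DROP (t<10-0); WM=10
i=6 t=11 v=8: → [11,13),[10,12); WM=11; [9,11) fires=9
i=7 t=13 v=6: → [13,15),[12,14); WM=13; [10,12) fires=8 [11,13) fires=8
i=8 t=14 v=4: → [14,16),[13,15); WM=14; [12,14) fires=6
i=9 t=14 v=7: → [14,16),[13,15); WM=14
i=10 t=17 v=1: → [17,19),[16,18); WM=17; [13,15) fires=7 [14,16) fires=7
i=11 t=15 v=2: DROP (t<17-0); WM=17
i=12 t=13 v=4: DROP (t<17-0); WM=17
i=13 t=17 v=3: → [17,19),[16,18); WM=17
i=14 t=17 v=9: → [17,19),[16,18); WM=17
i=15 t=15 v=2: DROP (t<17-0); WM=17

5 11 12 15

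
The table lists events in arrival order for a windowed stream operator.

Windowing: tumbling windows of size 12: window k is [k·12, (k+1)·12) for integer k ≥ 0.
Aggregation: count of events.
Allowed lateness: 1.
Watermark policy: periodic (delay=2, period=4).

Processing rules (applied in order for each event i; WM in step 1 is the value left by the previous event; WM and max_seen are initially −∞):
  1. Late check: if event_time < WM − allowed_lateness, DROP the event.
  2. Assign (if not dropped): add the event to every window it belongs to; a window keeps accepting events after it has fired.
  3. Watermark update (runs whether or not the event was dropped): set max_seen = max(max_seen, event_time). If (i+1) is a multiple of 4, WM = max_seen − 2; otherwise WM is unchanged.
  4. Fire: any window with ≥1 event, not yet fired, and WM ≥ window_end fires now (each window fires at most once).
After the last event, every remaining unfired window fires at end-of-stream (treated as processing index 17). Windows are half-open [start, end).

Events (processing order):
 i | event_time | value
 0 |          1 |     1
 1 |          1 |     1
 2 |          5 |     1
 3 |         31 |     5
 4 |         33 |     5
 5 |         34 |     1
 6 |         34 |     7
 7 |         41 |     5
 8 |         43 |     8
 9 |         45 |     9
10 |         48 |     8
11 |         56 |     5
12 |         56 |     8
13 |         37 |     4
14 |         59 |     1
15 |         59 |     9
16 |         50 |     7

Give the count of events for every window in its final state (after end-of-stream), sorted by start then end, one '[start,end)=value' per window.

[0,12)=3 [24,36)=4 [36,48)=3 [48,60)=5

i=0 t=1 v=1: → [0,12); WM=−∞
i=1 t=1 v=1: → [0,12); WM=−∞
i=2 t=5 v=1: → [0,12); WM=−∞
i=3 t=31 v=5: → [24,36); WM=29; [0,12) fires=3
i=4 t=33 v=5: → [24,36); WM=29
i=5 t=34 v=1: → [24,36); WM=29
i=6 t=34 v=7: → [24,36); WM=29
i=7 t=41 v=5: → [36,48); WM=39; [24,36) fires=4
i=8 t=43 v=8: → [36,48); WM=39
i=9 t=45 v=9: → [36,48); WM=39
i=10 t=48 v=8: → [48,60); WM=39
i=11 t=56 v=5: → [48,60); WM=54; [36,48) fires=3
i=12 t=56 v=8: → [48,60); WM=54
i=13 t=37 v=4: DROP (t<54-1); WM=54
i=14 t=59 v=1: → [48,60); WM=54
i=15 t=59 v=9: → [48,60); WM=57
i=16 t=50 v=7: DROP (t<57-1); WM=57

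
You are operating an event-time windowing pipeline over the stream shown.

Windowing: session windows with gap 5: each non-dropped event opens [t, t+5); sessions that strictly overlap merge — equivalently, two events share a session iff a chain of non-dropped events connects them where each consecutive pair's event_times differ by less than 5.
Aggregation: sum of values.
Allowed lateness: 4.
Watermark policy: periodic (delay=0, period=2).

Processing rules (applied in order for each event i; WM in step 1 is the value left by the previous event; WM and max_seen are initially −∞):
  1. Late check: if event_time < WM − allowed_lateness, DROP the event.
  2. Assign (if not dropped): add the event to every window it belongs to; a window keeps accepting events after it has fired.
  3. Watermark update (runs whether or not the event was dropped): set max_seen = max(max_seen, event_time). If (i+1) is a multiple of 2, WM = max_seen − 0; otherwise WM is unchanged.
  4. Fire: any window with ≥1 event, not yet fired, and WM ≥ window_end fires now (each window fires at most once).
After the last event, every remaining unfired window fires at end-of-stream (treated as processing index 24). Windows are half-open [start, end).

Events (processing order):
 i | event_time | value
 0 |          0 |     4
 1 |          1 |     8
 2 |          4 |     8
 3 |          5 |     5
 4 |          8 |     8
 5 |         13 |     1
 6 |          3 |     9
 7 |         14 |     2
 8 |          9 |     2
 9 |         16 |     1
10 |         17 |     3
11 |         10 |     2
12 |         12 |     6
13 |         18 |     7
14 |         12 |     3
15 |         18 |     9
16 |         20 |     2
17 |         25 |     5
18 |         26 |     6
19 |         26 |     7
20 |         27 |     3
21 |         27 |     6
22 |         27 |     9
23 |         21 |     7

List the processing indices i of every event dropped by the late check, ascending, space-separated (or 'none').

i=0 t=0 v=4: → [0,5); WM=−∞
i=1 t=1 v=8: → [0,6); WM=1
i=2 t=4 v=8: → [0,9); WM=1
i=3 t=5 v=5: → [0,10); WM=5
i=4 t=8 v=8: → [0,13); WM=5
i=5 t=13 v=1: → [13,18); WM=13
i=6 t=3 v=9: DROP (t<13-4); WM=13
i=7 t=14 v=2: → [13,19); WM=14
i=8 t=9 v=2: DROP (t<14-4); WM=14
i=9 t=16 v=1: → [13,21); WM=16
i=10 t=17 v=3: → [13,22); WM=16
i=11 t=10 v=2: DROP (t<16-4); WM=17
i=12 t=12 v=6: DROP (t<17-4); WM=17
i=13 t=18 v=7: → [13,23); WM=18
i=14 t=12 v=3: DROP (t<18-4); WM=18
i=15 t=18 v=9: → [13,23); WM=18
i=16 t=20 v=2: → [13,25); WM=18
i=17 t=25 v=5: → [25,30); WM=25
i=18 t=26 v=6: → [25,31); WM=25
i=19 t=26 v=7: → [25,31); WM=26
i=20 t=27 v=3: → [25,32); WM=26
i=21 t=27 v=6: → [25,32); WM=27
i=22 t=27 v=9: → [25,32); WM=27
i=23 t=21 v=7: DROP (t<27-4); WM=27

6 8 11 12 14 23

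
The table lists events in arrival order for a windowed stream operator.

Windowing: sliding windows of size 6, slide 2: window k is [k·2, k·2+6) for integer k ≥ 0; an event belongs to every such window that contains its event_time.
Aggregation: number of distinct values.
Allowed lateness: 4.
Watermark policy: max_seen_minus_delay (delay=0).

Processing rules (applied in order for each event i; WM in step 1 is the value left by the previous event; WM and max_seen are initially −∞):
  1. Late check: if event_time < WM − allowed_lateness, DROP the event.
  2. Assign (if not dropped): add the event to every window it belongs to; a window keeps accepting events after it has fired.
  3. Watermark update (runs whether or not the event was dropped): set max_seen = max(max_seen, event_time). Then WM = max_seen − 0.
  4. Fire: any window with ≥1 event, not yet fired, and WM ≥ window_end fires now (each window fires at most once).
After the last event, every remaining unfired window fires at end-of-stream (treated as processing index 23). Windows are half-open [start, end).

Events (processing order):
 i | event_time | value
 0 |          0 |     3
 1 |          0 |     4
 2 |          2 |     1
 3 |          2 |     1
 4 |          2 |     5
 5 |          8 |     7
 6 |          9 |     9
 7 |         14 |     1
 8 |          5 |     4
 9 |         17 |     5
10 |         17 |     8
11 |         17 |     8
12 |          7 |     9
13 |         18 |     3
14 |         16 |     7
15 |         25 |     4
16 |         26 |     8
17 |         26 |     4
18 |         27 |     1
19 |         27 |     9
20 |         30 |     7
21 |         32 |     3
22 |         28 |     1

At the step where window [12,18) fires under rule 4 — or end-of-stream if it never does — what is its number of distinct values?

i=0 t=0 v=3: → [0,6); WM=0
i=1 t=0 v=4: → [0,6); WM=0
i=2 t=2 v=1: → [2,8),[0,6); WM=2
i=3 t=2 v=1: → [2,8),[0,6); WM=2
i=4 t=2 v=5: → [2,8),[0,6); WM=2
i=5 t=8 v=7: → [8,14),[6,12),[4,10); WM=8; [0,6) fires=4 [2,8) fires=2
i=6 t=9 v=9: → [8,14),[6,12),[4,10); WM=9
i=7 t=14 v=1: → [14,20),[12,18),[10,16); WM=14; [4,10) fires=2 [6,12) fires=2 [8,14) fires=2
i=8 t=5 v=4: DROP (t<14-4); WM=14
i=9 t=17 v=5: → [16,22),[14,20),[12,18); WM=17; [10,16) fires=1
i=10 t=17 v=8: → [16,22),[14,20),[12,18); WM=17
i=11 t=17 v=8: → [16,22),[14,20),[12,18); WM=17
i=12 t=7 v=9: DROP (t<17-4); WM=17
i=13 t=18 v=3: → [18,24),[16,22),[14,20); WM=18; [12,18) fires=3
i=14 t=16 v=7: → [16,22),[14,20),[12,18); WM=18
i=15 t=25 v=4: → [24,30),[22,28),[20,26); WM=25; [14,20) fires=5 [16,22) fires=4 [18,24) fires=1
i=16 t=26 v=8: → [26,32),[24,30),[22,28); WM=26; [20,26) fires=1
i=17 t=26 v=4: → [26,32),[24,30),[22,28); WM=26
i=18 t=27 v=1: → [26,32),[24,30),[22,28); WM=27
i=19 t=27 v=9: → [26,32),[24,30),[22,28); WM=27
i=20 t=30 v=7: → [30,36),[28,34),[26,32); WM=30; [22,28) fires=4 [24,30) fires=4
i=21 t=32 v=3: → [32,38),[30,36),[28,34); WM=32; [26,32) fires=5
i=22 t=28 v=1: → [28,34),[26,32),[24,30); WM=32

3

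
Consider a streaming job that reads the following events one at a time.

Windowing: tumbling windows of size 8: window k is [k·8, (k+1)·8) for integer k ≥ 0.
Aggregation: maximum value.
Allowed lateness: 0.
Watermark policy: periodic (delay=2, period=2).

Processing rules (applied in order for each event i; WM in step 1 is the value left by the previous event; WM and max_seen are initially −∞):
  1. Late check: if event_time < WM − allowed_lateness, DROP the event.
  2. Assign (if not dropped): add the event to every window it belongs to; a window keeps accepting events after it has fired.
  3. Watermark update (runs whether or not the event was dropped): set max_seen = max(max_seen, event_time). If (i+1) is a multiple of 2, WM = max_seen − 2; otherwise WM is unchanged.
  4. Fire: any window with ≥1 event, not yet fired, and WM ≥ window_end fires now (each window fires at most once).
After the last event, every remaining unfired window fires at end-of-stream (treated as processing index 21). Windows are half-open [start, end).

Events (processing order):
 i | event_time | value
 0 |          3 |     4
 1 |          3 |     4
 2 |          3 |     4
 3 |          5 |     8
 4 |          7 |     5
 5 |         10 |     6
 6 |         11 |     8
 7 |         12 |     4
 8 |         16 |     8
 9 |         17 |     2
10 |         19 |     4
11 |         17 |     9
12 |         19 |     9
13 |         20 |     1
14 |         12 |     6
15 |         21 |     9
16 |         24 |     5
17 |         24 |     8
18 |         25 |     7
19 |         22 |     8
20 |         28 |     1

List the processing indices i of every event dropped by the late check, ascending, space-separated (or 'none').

i=0 t=3 v=4: → [0,8); WM=−∞
i=1 t=3 v=4: → [0,8); WM=1
i=2 t=3 v=4: → [0,8); WM=1
i=3 t=5 v=8: → [0,8); WM=3
i=4 t=7 v=5: → [0,8); WM=3
i=5 t=10 v=6: → [8,16); WM=8; [0,8) fires=8
i=6 t=11 v=8: → [8,16); WM=8
i=7 t=12 v=4: → [8,16); WM=10
i=8 t=16 v=8: → [16,24); WM=10
i=9 t=17 v=2: → [16,24); WM=15
i=10 t=19 v=4: → [16,24); WM=15
i=11 t=17 v=9: → [16,24); WM=17; [8,16) fires=8
i=12 t=19 v=9: → [16,24); WM=17
i=13 t=20 v=1: → [16,24); WM=18
i=14 t=12 v=6: DROP (t<18-0); WM=18
i=15 t=21 v=9: → [16,24); WM=19
i=16 t=24 v=5: → [24,32); WM=19
i=17 t=24 v=8: → [24,32); WM=22
i=18 t=25 v=7: → [24,32); WM=22
i=19 t=22 v=8: → [16,24); WM=23
i=20 t=28 v=1: → [24,32); WM=23

14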